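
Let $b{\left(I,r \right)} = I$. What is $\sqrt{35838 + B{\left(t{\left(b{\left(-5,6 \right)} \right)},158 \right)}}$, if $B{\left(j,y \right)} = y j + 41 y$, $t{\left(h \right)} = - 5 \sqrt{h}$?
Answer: $\sqrt{42316 - 790 i \sqrt{5}} \approx 205.75 - 4.2927 i$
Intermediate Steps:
$B{\left(j,y \right)} = 41 y + j y$ ($B{\left(j,y \right)} = j y + 41 y = 41 y + j y$)
$\sqrt{35838 + B{\left(t{\left(b{\left(-5,6 \right)} \right)},158 \right)}} = \sqrt{35838 + 158 \left(41 - 5 \sqrt{-5}\right)} = \sqrt{35838 + 158 \left(41 - 5 i \sqrt{5}\right)} = \sqrt{35838 + \left(6478 - 790 i \sqrt{5}\right)} = \sqrt{42316 - 790 i \sqrt{5}}$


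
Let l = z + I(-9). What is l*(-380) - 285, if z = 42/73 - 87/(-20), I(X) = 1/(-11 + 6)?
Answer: -151886/73 ≈ -2080.6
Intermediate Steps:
I(X) = -⅕ (I(X) = 1/(-5) = -⅕)
z = 7191/1460 (z = 42*(1/73) - 87*(-1/20) = 42/73 + 87/20 = 7191/1460 ≈ 4.9253)
l = 6899/1460 (l = 7191/1460 - ⅕ = 6899/1460 ≈ 4.7253)
l*(-380) - 285 = (6899/1460)*(-380) - 285 = -131081/73 - 285 = -151886/73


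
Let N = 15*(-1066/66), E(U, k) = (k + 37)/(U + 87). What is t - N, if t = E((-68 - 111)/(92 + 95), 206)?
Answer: 43379701/176990 ≈ 245.10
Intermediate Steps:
E(U, k) = (37 + k)/(87 + U)
t = 45441/16090 (t = (37 + 206)/(87 + (-68 - 111)/(92 + 95)) = 243/(87 - 179/187) = 243/(16090/187) = (187/16090)*243 = 45441/16090 ≈ 2.8242)
N = -2665/11 (N = 15*(-1066*1/66) = 15*(-533/33) = -2665/11 ≈ -242.27)
t - N = 45441/16090 - 1*(-2665/11) = 45441/16090 + 2665/11 = 43379701/176990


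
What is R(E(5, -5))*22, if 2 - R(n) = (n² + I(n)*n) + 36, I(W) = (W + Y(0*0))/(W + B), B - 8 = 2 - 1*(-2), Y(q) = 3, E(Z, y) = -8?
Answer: -2376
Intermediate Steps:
B = 12 (B = 8 + (2 - 1*(-2)) = 8 + (2 + 2) = 8 + 4 = 12)
I(W) = (3 + W)/(12 + W) (I(W) = (W + 3)/(W + 12) = (3 + W)/(12 + W))
R(n) = -34 - n² - n*(3 + n)/(12 + n) (R(n) = 2 - ((n² + ((3 + n)/(12 + n))*n) + 36) = 2 - ((n² + n*(3 + n)/(12 + n)) + 36) = 2 - (36 + n² + n*(3 + n)/(12 + n)) = 2 + (-36 - n² - n*(3 + n)/(12 + n)) = -34 - n² - n*(3 + n)/(12 + n))
R(E(5, -5))*22 = (((-34 - 1*(-8)²)*(12 - 8) - 1*(-8)*(3 - 8))/(12 - 8))*22 = (((-34 - 1*64)*4 - 1*(-8)*(-5))/4)*22 = (((-34 - 64)*4 - 40)/4)*22 = ((-98*4 - 40)/4)*22 = ((-392 - 40)/4)*22 = ((¼)*(-432))*22 = -108*22 = -2376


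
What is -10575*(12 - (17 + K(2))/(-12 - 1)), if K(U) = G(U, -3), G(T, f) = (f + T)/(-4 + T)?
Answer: -3669525/26 ≈ -1.4114e+5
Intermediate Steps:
G(T, f) = (T + f)/(-4 + T)
K(U) = (-3 + U)/(-4 + U) (K(U) = (U - 3)/(-4 + U) = (-3 + U)/(-4 + U))
-10575*(12 - (17 + K(2))/(-12 - 1)) = -10575*(12 - (17 + (-3 + 2)/(-4 + 2))/(-12 - 1)) = -10575*(12 - (17 - 1/(-2))/(-13)) = -10575*(12 - (17 - ½*(-1))*(-1)/13) = -10575*(12 - (17 + ½)*(-1)/13) = -10575*(12 - 35*(-1)/(2*13)) = -10575*(12 - 1*(-35/26)) = -10575*(12 + 35/26) = -10575*347/26 = -3669525/26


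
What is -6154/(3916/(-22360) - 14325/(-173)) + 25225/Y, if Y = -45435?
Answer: -54483039111095/726118389321 ≈ -75.033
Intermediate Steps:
-6154/(3916/(-22360) - 14325/(-173)) + 25225/Y = -6154/(3916/(-22360) - 14325/(-173)) + 25225/(-45435) = -6154/(3916*(-1/22360) - 14325*(-1/173)) + 25225*(-1/45435) = -6154/(-979/5590 + 14325/173) - 5045/9087 = -6154/79907383/967070 - 5045/9087 = -6154*967070/79907383 - 5045/9087 = -5951348780/79907383 - 5045/9087 = -54483039111095/726118389321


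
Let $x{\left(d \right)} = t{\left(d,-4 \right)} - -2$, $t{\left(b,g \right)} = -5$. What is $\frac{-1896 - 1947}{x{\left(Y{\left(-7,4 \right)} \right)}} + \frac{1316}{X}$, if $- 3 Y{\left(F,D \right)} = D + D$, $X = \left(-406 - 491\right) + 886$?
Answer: $\frac{12775}{11} \approx 1161.4$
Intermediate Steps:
$X = -11$ ($X = -897 + 886 = -11$)
$Y{\left(F,D \right)} = - \frac{2 D}{3}$ ($Y{\left(F,D \right)} = - \frac{D + D}{3} = - \frac{2 D}{3}$)
$x{\left(d \right)} = -3$ ($x{\left(d \right)} = -5 - -2 = -5 + 2 = -3$)
$\frac{-1896 - 1947}{x{\left(Y{\left(-7,4 \right)} \right)}} + \frac{1316}{X} = \frac{-1896 - 1947}{-3} + \frac{1316}{-11} = \left(-1896 - 1947\right) \left(- \frac{1}{3}\right) + 1316 \left(- \frac{1}{11}\right) = \left(-3843\right) \left(- \frac{1}{3}\right) - \frac{1316}{11} = 1281 - \frac{1316}{11} = \frac{12775}{11}$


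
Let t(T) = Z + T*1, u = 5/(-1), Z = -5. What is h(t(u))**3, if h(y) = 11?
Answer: 1331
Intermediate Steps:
u = -5 (u = 5*(-1) = -5)
t(T) = -5 + T (t(T) = -5 + T*1 = -5 + T)
h(t(u))**3 = 11**3 = 1331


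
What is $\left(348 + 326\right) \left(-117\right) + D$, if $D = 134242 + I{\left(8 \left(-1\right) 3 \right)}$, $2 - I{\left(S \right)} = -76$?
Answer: $55462$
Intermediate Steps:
$I{\left(S \right)} = 78$ ($I{\left(S \right)} = 2 - -76 = 2 + 76 = 78$)
$D = 134320$ ($D = 134242 + 78 = 134320$)
$\left(348 + 326\right) \left(-117\right) + D = \left(348 + 326\right) \left(-117\right) + 134320 = 674 \left(-117\right) + 134320 = -78858 + 134320 = 55462$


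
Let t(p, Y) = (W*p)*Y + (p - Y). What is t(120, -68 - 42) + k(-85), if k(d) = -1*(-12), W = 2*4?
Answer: -105358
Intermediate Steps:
W = 8
k(d) = 12
t(p, Y) = p - Y + 8*Y*p (t(p, Y) = (8*p)*Y + (p - Y) = 8*Y*p + (p - Y) = p - Y + 8*Y*p)
t(120, -68 - 42) + k(-85) = (120 - (-68 - 42) + 8*(-68 - 42)*120) + 12 = (120 - 1*(-110) + 8*(-110)*120) + 12 = (120 + 110 - 105600) + 12 = -105370 + 12 = -105358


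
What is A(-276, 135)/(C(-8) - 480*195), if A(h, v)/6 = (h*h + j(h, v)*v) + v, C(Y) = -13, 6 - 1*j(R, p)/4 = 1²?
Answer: -474066/93613 ≈ -5.0641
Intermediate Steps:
j(R, p) = 20 (j(R, p) = 24 - 4*1² = 24 - 4*1 = 24 - 4 = 20)
A(h, v) = 6*h² + 126*v (A(h, v) = 6*((h*h + 20*v) + v) = 6*((h² + 20*v) + v) = 6*(h² + 21*v) = 6*h² + 126*v)
A(-276, 135)/(C(-8) - 480*195) = (6*(-276)² + 126*135)/(-13 - 480*195) = (6*76176 + 17010)/(-13 - 93600) = (457056 + 17010)/(-93613) = 474066*(-1/93613) = -474066/93613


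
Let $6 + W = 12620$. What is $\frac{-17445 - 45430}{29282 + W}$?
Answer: $- \frac{62875}{41896} \approx -1.5007$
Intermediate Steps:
$W = 12614$ ($W = -6 + 12620 = 12614$)
$\frac{-17445 - 45430}{29282 + W} = \frac{-17445 - 45430}{29282 + 12614} = - \frac{62875}{41896}$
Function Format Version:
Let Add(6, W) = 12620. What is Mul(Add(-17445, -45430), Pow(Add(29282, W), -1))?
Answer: Rational(-62875, 41896) ≈ -1.5007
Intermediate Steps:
W = 12614 (W = Add(-6, 12620) = 12614)
Mul(Add(-17445, -45430), Pow(Add(29282, W), -1)) = Mul(Add(-17445, -45430), Pow(Add(29282, 12614), -1)) = Mul(-62875, Pow(41896, -1)) = Mul(-62875, Rational(1, 41896)) = Rational(-62875, 41896)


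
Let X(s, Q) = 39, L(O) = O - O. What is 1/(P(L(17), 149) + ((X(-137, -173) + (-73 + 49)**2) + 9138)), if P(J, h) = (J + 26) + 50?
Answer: 1/9829 ≈ 0.00010174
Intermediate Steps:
L(O) = 0
P(J, h) = 76 + J (P(J, h) = (26 + J) + 50 = 76 + J)
1/(P(L(17), 149) + ((X(-137, -173) + (-73 + 49)**2) + 9138)) = 1/((76 + 0) + ((39 + (-73 + 49)**2) + 9138)) = 1/(76 + ((39 + (-24)**2) + 9138)) = 1/(76 + ((39 + 576) + 9138)) = 1/(76 + (615 + 9138)) = 1/(76 + 9753) = 1/9829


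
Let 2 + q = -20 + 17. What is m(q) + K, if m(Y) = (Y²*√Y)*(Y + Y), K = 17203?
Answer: 17203 - 250*I*√5 ≈ 17203.0 - 559.02*I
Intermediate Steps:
q = -5 (q = -2 + (-20 + 17) = -2 - 3 = -5)
m(Y) = 2*Y^(7/2) (m(Y) = Y^(5/2)*(2*Y) = 2*Y^(7/2))
m(q) + K = 2*(-5)^(7/2) + 17203 = 2*(-125*I*√5) + 17203 = -250*I*√5 + 17203 = 17203 - 250*I*√5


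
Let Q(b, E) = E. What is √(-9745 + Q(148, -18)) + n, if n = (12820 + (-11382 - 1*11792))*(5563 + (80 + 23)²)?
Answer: -167444888 + I*√9763 ≈ -1.6744e+8 + 98.808*I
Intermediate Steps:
n = -167444888 (n = (12820 + (-11382 - 11792))*(5563 + 103²) = (12820 - 23174)*(5563 + 10609) = -10354*16172 = -167444888)
√(-9745 + Q(148, -18)) + n = √(-9745 - 18) - 167444888 = √(-9763) - 167444888 = I*√9763 - 167444888 = -167444888 + I*√9763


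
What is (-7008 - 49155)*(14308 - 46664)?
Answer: 1817210028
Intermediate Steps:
(-7008 - 49155)*(14308 - 46664) = -56163*(-32356) = 1817210028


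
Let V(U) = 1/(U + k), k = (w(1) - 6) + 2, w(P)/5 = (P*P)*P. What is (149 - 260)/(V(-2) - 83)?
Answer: 37/28 ≈ 1.3214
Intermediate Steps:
w(P) = 5*P**3 (w(P) = 5*((P*P)*P) = 5*(P**2*P) = 5*P**3)
k = 1 (k = (5*1**3 - 6) + 2 = (5*1 - 6) + 2 = (5 - 6) + 2 = -1 + 2 = 1)
V(U) = 1/(1 + U) (V(U) = 1/(U + 1) = 1/(1 + U))
(149 - 260)/(V(-2) - 83) = (149 - 260)/(1/(1 - 2) - 83) = -111/(1/(-1) - 83) = -111/(-1 - 83) = -111/(-84) = -111*(-1/84) = 37/28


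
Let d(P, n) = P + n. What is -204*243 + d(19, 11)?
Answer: -49542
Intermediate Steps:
-204*243 + d(19, 11) = -204*243 + (19 + 11) = -49572 + 30 = -49542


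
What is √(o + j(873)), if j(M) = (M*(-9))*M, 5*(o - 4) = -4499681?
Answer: I*√193977330/5 ≈ 2785.5*I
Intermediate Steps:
o = -4499661/5 (o = 4 + (⅕)*(-4499681) = 4 - 4499681/5 = -4499661/5 ≈ -8.9993e+5)
j(M) = -9*M² (j(M) = (-9*M)*M = -9*M²)
√(o + j(873)) = √(-4499661/5 - 9*873²) = √(-4499661/5 - 9*762129) = √(-4499661/5 - 6859161) = √(-38795466/5) = I*√193977330/5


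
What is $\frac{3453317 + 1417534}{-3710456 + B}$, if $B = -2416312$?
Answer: $- \frac{1623617}{2042256} \approx -0.79501$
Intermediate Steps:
$\frac{3453317 + 1417534}{-3710456 + B} = \frac{3453317 + 1417534}{-3710456 - 2416312} = \frac{4870851}{-6126768} = 4870851 \left(- \frac{1}{6126768}\right) = - \frac{1623617}{2042256}$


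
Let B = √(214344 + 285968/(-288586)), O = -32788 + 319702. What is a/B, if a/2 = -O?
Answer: -143457*√278920134857734/1933012238 ≈ -1239.4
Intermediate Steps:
O = 286914
a = -573828 (a = 2*(-1*286914) = 2*(-286914) = -573828)
B = 4*√278920134857734/144293 (B = √(214344 + 285968*(-1/288586)) = √(214344 - 142984/144293) = √(30928195808/144293) = 4*√278920134857734/144293 ≈ 462.97)
a/B = -573828*√278920134857734/7732048952 = -143457*√278920134857734/1933012238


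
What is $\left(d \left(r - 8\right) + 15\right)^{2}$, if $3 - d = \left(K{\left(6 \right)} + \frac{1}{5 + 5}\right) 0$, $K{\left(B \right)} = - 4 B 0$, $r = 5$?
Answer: $36$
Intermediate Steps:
$K{\left(B \right)} = 0$
$d = 3$ ($d = 3 - \left(0 + \frac{1}{5 + 5}\right) 0 = 3 - \left(0 + \frac{1}{10}\right) 0 = 3 - \frac{1}{10} \cdot 0 = 3 - 0 = 3 + 0 = 3$)
$\left(d \left(r - 8\right) + 15\right)^{2} = \left(3 \left(5 - 8\right) + 15\right)^{2} = \left(3 \left(-3\right) + 15\right)^{2} = \left(-9 + 15\right)^{2} = 6^{2} = 36$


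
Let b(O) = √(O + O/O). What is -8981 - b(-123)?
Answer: -8981 - I*√122 ≈ -8981.0 - 11.045*I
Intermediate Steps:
b(O) = √(1 + O) (b(O) = √(O + 1) = √(1 + O))
-8981 - b(-123) = -8981 - √(1 - 123) = -8981 - √(-122) = -8981 - I*√122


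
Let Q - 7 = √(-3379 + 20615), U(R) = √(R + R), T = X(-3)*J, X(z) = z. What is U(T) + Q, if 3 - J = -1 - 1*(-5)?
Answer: 7 + √6 + 2*√4309 ≈ 140.74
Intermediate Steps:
J = -1 (J = 3 - (-1 - 1*(-5)) = 3 - (-1 + 5) = 3 - 1*4 = 3 - 4 = -1)
T = 3 (T = -3*(-1) = 3)
U(R) = √2*√R (U(R) = √(2*R) = √2*√R)
Q = 7 + 2*√4309 (Q = 7 + √(-3379 + 20615) = 7 + √17236 = 7 + 2*√4309 ≈ 138.29)
U(T) + Q = √2*√3 + (7 + 2*√4309) = √6 + (7 + 2*√4309) = 7 + √6 + 2*√4309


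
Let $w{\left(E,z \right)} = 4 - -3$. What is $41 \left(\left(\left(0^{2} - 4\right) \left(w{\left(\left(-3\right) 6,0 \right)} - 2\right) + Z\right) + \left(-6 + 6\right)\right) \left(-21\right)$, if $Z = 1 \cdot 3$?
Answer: $14637$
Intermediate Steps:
$w{\left(E,z \right)} = 7$ ($w{\left(E,z \right)} = 4 + 3 = 7$)
$Z = 3$
$41 \left(\left(\left(0^{2} - 4\right) \left(w{\left(\left(-3\right) 6,0 \right)} - 2\right) + Z\right) + \left(-6 + 6\right)\right) \left(-21\right) = 41 \left(\left(\left(0^{2} - 4\right) \left(7 - 2\right) + 3\right) + \left(-6 + 6\right)\right) \left(-21\right) = 41 \left(\left(\left(0 - 4\right) 5 + 3\right) + 0\right) \left(-21\right) = 41 \left(\left(\left(-4\right) 5 + 3\right) + 0\right) \left(-21\right) = 41 \left(\left(-20 + 3\right) + 0\right) \left(-21\right) = 41 \left(-17 + 0\right) \left(-21\right) = 41 \left(-17\right) \left(-21\right) = \left(-697\right) \left(-21\right) = 14637$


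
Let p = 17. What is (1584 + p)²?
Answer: 2563201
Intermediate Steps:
(1584 + p)² = (1584 + 17)² = 1601² = 2563201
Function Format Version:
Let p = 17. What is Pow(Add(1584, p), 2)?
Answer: 2563201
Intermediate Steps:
Pow(Add(1584, p), 2) = Pow(Add(1584, 17), 2) = Pow(1601, 2) = 2563201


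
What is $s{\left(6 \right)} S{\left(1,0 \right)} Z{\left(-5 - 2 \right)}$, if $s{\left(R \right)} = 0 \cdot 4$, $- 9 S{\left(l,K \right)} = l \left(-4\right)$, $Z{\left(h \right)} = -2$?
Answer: $0$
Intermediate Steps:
$S{\left(l,K \right)} = \frac{4 l}{9}$ ($S{\left(l,K \right)} = - \frac{l \left(-4\right)}{9} = - \frac{\left(-4\right) l}{9} = \frac{4 l}{9}$)
$s{\left(R \right)} = 0$
$s{\left(6 \right)} S{\left(1,0 \right)} Z{\left(-5 - 2 \right)} = 0 \cdot \frac{4}{9} \cdot 1 \left(-2\right) = 0 \cdot \frac{4}{9} \left(-2\right) = 0 \left(-2\right) = 0$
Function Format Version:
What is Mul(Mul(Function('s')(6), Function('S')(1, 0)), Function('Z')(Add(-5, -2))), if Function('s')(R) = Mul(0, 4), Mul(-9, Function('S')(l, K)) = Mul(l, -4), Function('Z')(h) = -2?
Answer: 0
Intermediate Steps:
Function('S')(l, K) = Mul(Rational(4, 9), l) (Function('S')(l, K) = Mul(Rational(-1, 9), Mul(l, -4)) = Mul(Rational(-1, 9), Mul(-4, l)) = Mul(Rational(4, 9), l))
Function('s')(R) = 0
Mul(Mul(Function('s')(6), Function('S')(1, 0)), Function('Z')(Add(-5, -2))) = Mul(Mul(0, Mul(Rational(4, 9), 1)), -2) = Mul(Mul(0, Rational(4, 9)), -2) = Mul(0, -2) = 0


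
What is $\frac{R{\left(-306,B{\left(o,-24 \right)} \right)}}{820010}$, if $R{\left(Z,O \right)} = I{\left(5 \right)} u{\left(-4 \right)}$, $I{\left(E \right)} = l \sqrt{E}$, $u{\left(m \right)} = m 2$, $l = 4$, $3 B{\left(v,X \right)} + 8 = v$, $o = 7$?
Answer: $- \frac{16 \sqrt{5}}{410005} \approx -8.726 \cdot 10^{-5}$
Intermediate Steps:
$B{\left(v,X \right)} = - \frac{8}{3} + \frac{v}{3}$
$u{\left(m \right)} = 2 m$
$I{\left(E \right)} = 4 \sqrt{E}$
$R{\left(Z,O \right)} = - 32 \sqrt{5}$ ($R{\left(Z,O \right)} = 4 \sqrt{5} \cdot 2 \left(-4\right) = 4 \sqrt{5} \left(-8\right) = - 32 \sqrt{5}$)
$\frac{R{\left(-306,B{\left(o,-24 \right)} \right)}}{820010} = \frac{\left(-32\right) \sqrt{5}}{820010} = - 32 \sqrt{5} \cdot \frac{1}{820010} = - \frac{16 \sqrt{5}}{410005}$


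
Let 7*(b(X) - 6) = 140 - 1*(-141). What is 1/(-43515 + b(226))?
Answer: -7/304282 ≈ -2.3005e-5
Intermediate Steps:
b(X) = 323/7 (b(X) = 6 + (140 - 1*(-141))/7 = 6 + (140 + 141)/7 = 6 + (⅐)*281 = 6 + 281/7 = 323/7)
1/(-43515 + b(226)) = 1/(-43515 + 323/7) = 1/(-304282/7) = -7/304282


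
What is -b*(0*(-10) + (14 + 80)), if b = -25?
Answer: 2350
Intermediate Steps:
-b*(0*(-10) + (14 + 80)) = -(-25)*(0*(-10) + (14 + 80)) = -(-25)*(0 + 94) = -(-25)*94 = -1*(-2350) = 2350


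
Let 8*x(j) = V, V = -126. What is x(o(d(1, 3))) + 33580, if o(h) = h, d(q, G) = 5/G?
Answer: 134257/4 ≈ 33564.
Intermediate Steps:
x(j) = -63/4 (x(j) = (⅛)*(-126) = -63/4)
x(o(d(1, 3))) + 33580 = -63/4 + 33580 = 134257/4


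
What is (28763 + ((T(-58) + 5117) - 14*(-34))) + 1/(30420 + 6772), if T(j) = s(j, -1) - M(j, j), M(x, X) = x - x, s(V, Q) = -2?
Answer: 1277693969/37192 ≈ 34354.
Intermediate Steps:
M(x, X) = 0
T(j) = -2 (T(j) = -2 - 1*0 = -2 + 0 = -2)
(28763 + ((T(-58) + 5117) - 14*(-34))) + 1/(30420 + 6772) = (28763 + ((-2 + 5117) - 14*(-34))) + 1/(30420 + 6772) = (28763 + (5115 + 476)) + 1/37192 = (28763 + 5591) + 1/37192 = 34354 + 1/37192 = 1277693969/37192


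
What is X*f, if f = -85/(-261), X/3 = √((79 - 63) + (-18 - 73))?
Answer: 425*I*√3/87 ≈ 8.4612*I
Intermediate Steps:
X = 15*I*√3 (X = 3*√((79 - 63) + (-18 - 73)) = 3*√(16 - 91) = 3*√(-75) = 3*(5*I*√3) = 15*I*√3 ≈ 25.981*I)
f = 85/261 (f = -85*(-1/261) = 85/261 ≈ 0.32567)
X*f = (15*I*√3)*(85/261) = 425*I*√3/87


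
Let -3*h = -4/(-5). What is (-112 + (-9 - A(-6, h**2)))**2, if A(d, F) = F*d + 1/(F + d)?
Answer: 145117849041169/10010002500 ≈ 14497.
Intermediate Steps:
h = -4/15 (h = -(-4)/(3*(-5)) = -(-4)*(-1)/(3*5) = -1/3*4/5 = -4/15 ≈ -0.26667)
A(d, F) = 1/(F + d) + F*d
(-112 + (-9 - A(-6, h**2)))**2 = (-112 + (-9 - (1 + (-4/15)**2*(-6)**2 - 6*((-4/15)**2)**2)/((-4/15)**2 - 6)))**2 = (-112 + (-9 - (1 + (16/225)*36 - 6*(16/225)**2)/(16/225 - 6)))**2 = (-112 + (-9 - (1 + 64/25 - 6*256/50625)/(-1334/225)))**2 = (-112 + (-9 - (-225)*(1 + 64/25 - 512/16875)/1334))**2 = (-112 + (-9 - (-225)*59563/(1334*16875)))**2 = (-112 + (-9 - 1*(-59563/100050)))**2 = (-112 + (-9 + 59563/100050))**2 = (-112 - 840887/100050)**2 = (-12046487/100050)**2 = 145117849041169/10010002500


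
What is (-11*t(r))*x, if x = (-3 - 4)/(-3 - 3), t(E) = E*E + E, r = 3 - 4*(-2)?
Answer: -1694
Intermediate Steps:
r = 11 (r = 3 + 8 = 11)
t(E) = E + E**2 (t(E) = E**2 + E = E + E**2)
x = 7/6 (x = -7/(-6) = -7*(-1/6) = 7/6 ≈ 1.1667)
(-11*t(r))*x = -121*(1 + 11)*(7/6) = -121*12*(7/6) = -11*132*(7/6) = -1452*7/6 = -1694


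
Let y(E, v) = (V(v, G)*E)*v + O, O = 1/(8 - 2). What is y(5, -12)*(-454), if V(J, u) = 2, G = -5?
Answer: 163213/3 ≈ 54404.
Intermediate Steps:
O = ⅙ (O = 1/6 = ⅙ ≈ 0.16667)
y(E, v) = ⅙ + 2*E*v (y(E, v) = (2*E)*v + ⅙ = 2*E*v + ⅙ = ⅙ + 2*E*v)
y(5, -12)*(-454) = (⅙ + 2*5*(-12))*(-454) = (⅙ - 120)*(-454) = -719/6*(-454) = 163213/3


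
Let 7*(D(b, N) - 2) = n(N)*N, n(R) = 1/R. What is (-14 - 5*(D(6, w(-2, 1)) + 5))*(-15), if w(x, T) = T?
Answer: 5220/7 ≈ 745.71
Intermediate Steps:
n(R) = 1/R
D(b, N) = 15/7 (D(b, N) = 2 + (N/N)/7 = 2 + (⅐)*1 = 2 + ⅐ = 15/7)
(-14 - 5*(D(6, w(-2, 1)) + 5))*(-15) = (-14 - 5*(15/7 + 5))*(-15) = (-14 - 5*50/7)*(-15) = (-14 - 250/7)*(-15) = -348/7*(-15) = 5220/7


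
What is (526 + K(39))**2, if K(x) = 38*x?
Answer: 4032064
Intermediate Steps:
(526 + K(39))**2 = (526 + 38*39)**2 = (526 + 1482)**2 = 2008**2 = 4032064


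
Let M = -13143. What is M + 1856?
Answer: -11287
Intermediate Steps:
M + 1856 = -13143 + 1856 = -11287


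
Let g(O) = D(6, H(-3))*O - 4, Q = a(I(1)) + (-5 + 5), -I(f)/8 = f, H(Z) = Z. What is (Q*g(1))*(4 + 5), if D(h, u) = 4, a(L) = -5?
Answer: 0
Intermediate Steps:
I(f) = -8*f
Q = -5 (Q = -5 + (-5 + 5) = -5 + 0 = -5)
g(O) = -4 + 4*O (g(O) = 4*O - 4 = -4 + 4*O)
(Q*g(1))*(4 + 5) = (-5*(-4 + 4*1))*(4 + 5) = -5*(-4 + 4)*9 = -5*0*9 = 0*9 = 0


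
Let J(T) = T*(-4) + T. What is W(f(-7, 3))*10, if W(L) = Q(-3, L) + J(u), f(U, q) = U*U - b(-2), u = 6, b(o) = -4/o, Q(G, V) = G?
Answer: -210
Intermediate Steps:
J(T) = -3*T (J(T) = -4*T + T = -3*T)
f(U, q) = -2 + U**2 (f(U, q) = U*U - (-4)/(-2) = U**2 - (-4)*(-1)/2 = U**2 - 1*2 = U**2 - 2 = -2 + U**2)
W(L) = -21 (W(L) = -3 - 3*6 = -3 - 18 = -21)
W(f(-7, 3))*10 = -21*10 = -210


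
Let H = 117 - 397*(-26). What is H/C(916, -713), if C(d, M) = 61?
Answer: 10439/61 ≈ 171.13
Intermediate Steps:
H = 10439 (H = 117 + 10322 = 10439)
H/C(916, -713) = 10439/61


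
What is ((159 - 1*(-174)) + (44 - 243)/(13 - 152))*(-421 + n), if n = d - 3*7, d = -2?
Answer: -20639784/139 ≈ -1.4849e+5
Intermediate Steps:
n = -23 (n = -2 - 3*7 = -2 - 21 = -23)
((159 - 1*(-174)) + (44 - 243)/(13 - 152))*(-421 + n) = ((159 - 1*(-174)) + (44 - 243)/(13 - 152))*(-421 - 23) = ((159 + 174) - 199/(-139))*(-444) = (333 - 199*(-1/139))*(-444) = (333 + 199/139)*(-444) = (46486/139)*(-444) = -20639784/139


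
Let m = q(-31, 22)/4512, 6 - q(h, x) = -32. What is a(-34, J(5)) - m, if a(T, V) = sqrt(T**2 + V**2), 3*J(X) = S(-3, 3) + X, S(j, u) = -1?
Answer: -19/2256 + 2*sqrt(2605)/3 ≈ 34.018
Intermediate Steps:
q(h, x) = 38 (q(h, x) = 6 - 1*(-32) = 6 + 32 = 38)
J(X) = -1/3 + X/3 (J(X) = (-1 + X)/3 = -1/3 + X/3)
m = 19/2256 (m = 38/4512 = 38*(1/4512) = 19/2256 ≈ 0.0084220)
a(-34, J(5)) - m = sqrt((-34)**2 + (-1/3 + (1/3)*5)**2) - 1*19/2256 = sqrt(1156 + (-1/3 + 5/3)**2) - 19/2256 = sqrt(1156 + (4/3)**2) - 19/2256 = sqrt(1156 + 16/9) - 19/2256 = sqrt(10420/9) - 19/2256 = 2*sqrt(2605)/3 - 19/2256 = -19/2256 + 2*sqrt(2605)/3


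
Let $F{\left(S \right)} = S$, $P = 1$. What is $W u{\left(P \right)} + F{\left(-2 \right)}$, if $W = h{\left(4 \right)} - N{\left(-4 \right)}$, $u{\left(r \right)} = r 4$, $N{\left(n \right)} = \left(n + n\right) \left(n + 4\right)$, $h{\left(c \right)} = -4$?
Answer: $-18$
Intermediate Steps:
$N{\left(n \right)} = 2 n \left(4 + n\right)$
$u{\left(r \right)} = 4 r$
$W = -4$ ($W = -4 - 2 \left(-4\right) \left(4 - 4\right) = -4 - 2 \left(-4\right) 0 = -4 - 0 = -4 + 0 = -4$)
$W u{\left(P \right)} + F{\left(-2 \right)} = - 4 \cdot 4 \cdot 1 - 2 = \left(-4\right) 4 - 2 = -16 - 2 = -18$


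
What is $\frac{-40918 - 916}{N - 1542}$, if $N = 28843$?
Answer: $- \frac{41834}{27301} \approx -1.5323$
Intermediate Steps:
$\frac{-40918 - 916}{N - 1542} = \frac{-40918 - 916}{28843 - 1542} = - \frac{41834}{27301}$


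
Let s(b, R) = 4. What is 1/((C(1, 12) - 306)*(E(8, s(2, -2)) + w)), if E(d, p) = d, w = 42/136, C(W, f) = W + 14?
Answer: -68/164415 ≈ -0.00041359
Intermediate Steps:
C(W, f) = 14 + W
w = 21/68 (w = 42*(1/136) = 21/68 ≈ 0.30882)
1/((C(1, 12) - 306)*(E(8, s(2, -2)) + w)) = 1/(((14 + 1) - 306)*(8 + 21/68)) = 1/((15 - 306)*(565/68)) = 1/(-291*565/68) = 1/(-164415/68) = -68/164415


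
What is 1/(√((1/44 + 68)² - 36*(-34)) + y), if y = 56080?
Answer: 108570880/6088643622687 - 44*√11327713/6088643622687 ≈ 1.7807e-5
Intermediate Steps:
1/(√((1/44 + 68)² - 36*(-34)) + y) = 1/(√((1/44 + 68)² - 36*(-34)) + 56080) = 1/(√((1/44 + 68)² + 1224) + 56080) = 1/(√((2993/44)² + 1224) + 56080) = 1/(√(8958049/1936 + 1224) + 56080) = 1/(√(11327713/1936) + 56080) = 1/(√11327713/44 + 56080) = 1/(56080 + √11327713/44)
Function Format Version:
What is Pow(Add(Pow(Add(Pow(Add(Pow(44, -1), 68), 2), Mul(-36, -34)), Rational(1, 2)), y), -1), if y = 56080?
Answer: Add(Rational(108570880, 6088643622687), Mul(Rational(-44, 6088643622687), Pow(11327713, Rational(1, 2)))) ≈ 1.7807e-5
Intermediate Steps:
Pow(Add(Pow(Add(Pow(Add(Pow(44, -1), 68), 2), Mul(-36, -34)), Rational(1, 2)), y), -1) = Pow(Add(Pow(Add(Pow(Add(Pow(44, -1), 68), 2), Mul(-36, -34)), Rational(1, 2)), 56080), -1) = Pow(Add(Pow(Add(Pow(Add(Rational(1, 44), 68), 2), 1224), Rational(1, 2)), 56080), -1) = Pow(Add(Pow(Add(Pow(Rational(2993, 44), 2), 1224), Rational(1, 2)), 56080), -1) = Pow(Add(Pow(Add(Rational(8958049, 1936), 1224), Rational(1, 2)), 56080), -1) = Pow(Add(Pow(Rational(11327713, 1936), Rational(1, 2)), 56080), -1) = Pow(Add(Mul(Rational(1, 44), Pow(11327713, Rational(1, 2))), 56080), -1) = Pow(Add(56080, Mul(Rational(1, 44), Pow(11327713, Rational(1, 2)))), -1)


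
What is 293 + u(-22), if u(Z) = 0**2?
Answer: 293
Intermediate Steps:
u(Z) = 0
293 + u(-22) = 293 + 0 = 293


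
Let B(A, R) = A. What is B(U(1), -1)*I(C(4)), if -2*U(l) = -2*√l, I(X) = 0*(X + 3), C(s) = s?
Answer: 0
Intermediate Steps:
I(X) = 0 (I(X) = 0*(3 + X) = 0)
U(l) = √l (U(l) = -(-1)*√l = √l)
B(U(1), -1)*I(C(4)) = √1*0 = 1*0 = 0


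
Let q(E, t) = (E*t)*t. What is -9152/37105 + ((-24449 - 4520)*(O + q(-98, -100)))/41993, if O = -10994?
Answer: 1065213858606594/1558150265 ≈ 6.8364e+5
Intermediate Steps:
q(E, t) = E*t²
-9152/37105 + ((-24449 - 4520)*(O + q(-98, -100)))/41993 = -9152/37105 + ((-24449 - 4520)*(-10994 - 98*(-100)²))/41993 = -9152*1/37105 - 28969*(-10994 - 98*10000)*(1/41993) = -9152/37105 - 28969*(-10994 - 980000)*(1/41993) = -9152/37105 - 28969*(-990994)*(1/41993) = -9152/37105 + 28708105186*(1/41993) = -9152/37105 + 28708105186/41993 = 1065213858606594/1558150265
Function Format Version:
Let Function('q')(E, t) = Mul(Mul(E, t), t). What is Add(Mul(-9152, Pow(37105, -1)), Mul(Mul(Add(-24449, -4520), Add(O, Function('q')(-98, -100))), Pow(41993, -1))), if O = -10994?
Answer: Rational(1065213858606594, 1558150265) ≈ 6.8364e+5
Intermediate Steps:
Function('q')(E, t) = Mul(E, Pow(t, 2))
Add(Mul(-9152, Pow(37105, -1)), Mul(Mul(Add(-24449, -4520), Add(O, Function('q')(-98, -100))), Pow(41993, -1))) = Add(Mul(-9152, Pow(37105, -1)), Mul(Mul(Add(-24449, -4520), Add(-10994, Mul(-98, Pow(-100, 2)))), Pow(41993, -1))) = Add(Mul(-9152, Rational(1, 37105)), Mul(Mul(-28969, Add(-10994, Mul(-98, 10000))), Rational(1, 41993))) = Add(Rational(-9152, 37105), Mul(Mul(-28969, Add(-10994, -980000)), Rational(1, 41993))) = Add(Rational(-9152, 37105), Mul(Mul(-28969, -990994), Rational(1, 41993))) = Add(Rational(-9152, 37105), Mul(28708105186, Rational(1, 41993))) = Add(Rational(-9152, 37105), Rational(28708105186, 41993)) = Rational(1065213858606594, 1558150265)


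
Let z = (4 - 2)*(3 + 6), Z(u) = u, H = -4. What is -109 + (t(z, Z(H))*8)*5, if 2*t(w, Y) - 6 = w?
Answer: 371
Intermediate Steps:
z = 18 (z = 2*9 = 18)
t(w, Y) = 3 + w/2
-109 + (t(z, Z(H))*8)*5 = -109 + ((3 + (½)*18)*8)*5 = -109 + ((3 + 9)*8)*5 = -109 + (12*8)*5 = -109 + 96*5 = -109 + 480 = 371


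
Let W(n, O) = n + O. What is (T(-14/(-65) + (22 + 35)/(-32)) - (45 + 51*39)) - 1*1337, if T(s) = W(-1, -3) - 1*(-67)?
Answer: -3308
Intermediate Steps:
W(n, O) = O + n
T(s) = 63 (T(s) = (-3 - 1) - 1*(-67) = -4 + 67 = 63)
(T(-14/(-65) + (22 + 35)/(-32)) - (45 + 51*39)) - 1*1337 = (63 - (45 + 51*39)) - 1*1337 = (63 - (45 + 1989)) - 1337 = (63 - 1*2034) - 1337 = (63 - 2034) - 1337 = -1971 - 1337 = -3308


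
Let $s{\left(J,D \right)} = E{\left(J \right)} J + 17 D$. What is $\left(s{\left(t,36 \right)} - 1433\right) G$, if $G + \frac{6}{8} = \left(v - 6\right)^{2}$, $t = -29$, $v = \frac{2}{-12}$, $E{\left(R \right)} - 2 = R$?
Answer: $- \frac{12749}{9} \approx -1416.6$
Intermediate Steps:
$E{\left(R \right)} = 2 + R$
$v = - \frac{1}{6}$ ($v = 2 \left(- \frac{1}{12}\right) = - \frac{1}{6} \approx -0.16667$)
$G = \frac{671}{18}$ ($G = - \frac{3}{4} + \left(- \frac{1}{6} - 6\right)^{2} = - \frac{3}{4} + \left(- \frac{37}{6}\right)^{2} = - \frac{3}{4} + \frac{1369}{36} = \frac{671}{18} \approx 37.278$)
$s{\left(J,D \right)} = 17 D + J \left(2 + J\right)$ ($s{\left(J,D \right)} = \left(2 + J\right) J + 17 D = J \left(2 + J\right) + 17 D = 17 D + J \left(2 + J\right)$)
$\left(s{\left(t,36 \right)} - 1433\right) G = \left(\left(17 \cdot 36 - 29 \left(2 - 29\right)\right) - 1433\right) \frac{671}{18} = \left(\left(612 - -783\right) - 1433\right) \frac{671}{18} = \left(\left(612 + 783\right) - 1433\right) \frac{671}{18} = \left(1395 - 1433\right) \frac{671}{18} = \left(-38\right) \frac{671}{18} = - \frac{12749}{9}$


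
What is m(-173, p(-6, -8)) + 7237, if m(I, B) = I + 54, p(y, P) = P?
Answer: 7118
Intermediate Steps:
m(I, B) = 54 + I
m(-173, p(-6, -8)) + 7237 = (54 - 173) + 7237 = -119 + 7237 = 7118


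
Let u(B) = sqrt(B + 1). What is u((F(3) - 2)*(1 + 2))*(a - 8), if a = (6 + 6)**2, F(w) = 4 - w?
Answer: 136*I*sqrt(2) ≈ 192.33*I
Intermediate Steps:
u(B) = sqrt(1 + B)
a = 144 (a = 12**2 = 144)
u((F(3) - 2)*(1 + 2))*(a - 8) = sqrt(1 + ((4 - 1*3) - 2)*(1 + 2))*(144 - 8) = sqrt(1 + ((4 - 3) - 2)*3)*136 = sqrt(1 + (1 - 2)*3)*136 = sqrt(1 - 1*3)*136 = sqrt(1 - 3)*136 = sqrt(-2)*136 = (I*sqrt(2))*136 = 136*I*sqrt(2)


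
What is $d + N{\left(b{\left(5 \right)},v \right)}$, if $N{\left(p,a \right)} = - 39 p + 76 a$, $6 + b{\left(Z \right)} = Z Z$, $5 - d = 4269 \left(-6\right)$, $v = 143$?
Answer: $35746$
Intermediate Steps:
$d = 25619$ ($d = 5 - 4269 \left(-6\right) = 5 - -25614 = 5 + 25614 = 25619$)
$b{\left(Z \right)} = -6 + Z^{2}$ ($b{\left(Z \right)} = -6 + Z Z = -6 + Z^{2}$)
$d + N{\left(b{\left(5 \right)},v \right)} = 25619 + \left(- 39 \left(-6 + 5^{2}\right) + 76 \cdot 143\right) = 25619 + \left(- 39 \left(-6 + 25\right) + 10868\right) = 25619 + \left(\left(-39\right) 19 + 10868\right) = 25619 + \left(-741 + 10868\right) = 25619 + 10127 = 35746$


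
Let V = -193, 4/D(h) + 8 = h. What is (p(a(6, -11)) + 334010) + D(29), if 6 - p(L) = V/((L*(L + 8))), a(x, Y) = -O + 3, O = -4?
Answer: 11690631/35 ≈ 3.3402e+5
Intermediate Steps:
D(h) = 4/(-8 + h)
a(x, Y) = 7 (a(x, Y) = -1*(-4) + 3 = 4 + 3 = 7)
p(L) = 6 + 193/(L*(8 + L)) (p(L) = 6 - (-193)/(L*(L + 8)) = 6 - (-193)/(L*(8 + L)) = 6 + 193/(L*(8 + L)))
(p(a(6, -11)) + 334010) + D(29) = ((193 + 6*7² + 48*7)/(7*(8 + 7)) + 334010) + 4/(-8 + 29) = ((⅐)*(193 + 6*49 + 336)/15 + 334010) + 4/21 = ((⅐)*(1/15)*(193 + 294 + 336) + 334010) + 4*(1/21) = ((⅐)*(1/15)*823 + 334010) + 4/21 = (823/105 + 334010) + 4/21 = 35071873/105 + 4/21 = 11690631/35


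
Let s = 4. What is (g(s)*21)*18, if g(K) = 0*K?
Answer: 0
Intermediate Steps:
g(K) = 0
(g(s)*21)*18 = (0*21)*18 = 0*18 = 0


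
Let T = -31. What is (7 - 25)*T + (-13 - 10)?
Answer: 535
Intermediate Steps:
(7 - 25)*T + (-13 - 10) = (7 - 25)*(-31) + (-13 - 10) = -18*(-31) - 23 = 558 - 23 = 535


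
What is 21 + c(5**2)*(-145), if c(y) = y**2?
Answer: -90604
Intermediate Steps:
21 + c(5**2)*(-145) = 21 + (5**2)**2*(-145) = 21 + 25**2*(-145) = 21 + 625*(-145) = 21 - 90625 = -90604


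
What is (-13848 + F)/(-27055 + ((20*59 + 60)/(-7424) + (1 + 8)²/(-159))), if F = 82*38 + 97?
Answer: 174357280/443568797 ≈ 0.39308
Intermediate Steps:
F = 3213 (F = 3116 + 97 = 3213)
(-13848 + F)/(-27055 + ((20*59 + 60)/(-7424) + (1 + 8)²/(-159))) = (-13848 + 3213)/(-27055 + ((20*59 + 60)/(-7424) + (1 + 8)²/(-159))) = -10635/(-27055 + ((1180 + 60)*(-1/7424) + 9²*(-1/159))) = -10635/(-27055 + (1240*(-1/7424) + 81*(-1/159))) = -10635/(-27055 + (-155/928 - 27/53)) = -10635/(-27055 - 33271/49184) = -10635/(-1330706391/49184) = -10635*(-49184/1330706391) = 174357280/443568797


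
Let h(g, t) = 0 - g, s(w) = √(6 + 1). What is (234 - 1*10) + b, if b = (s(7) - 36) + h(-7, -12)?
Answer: 195 + √7 ≈ 197.65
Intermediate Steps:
s(w) = √7
h(g, t) = -g
b = -29 + √7 (b = (√7 - 36) - 1*(-7) = (-36 + √7) + 7 = -29 + √7 ≈ -26.354)
(234 - 1*10) + b = (234 - 1*10) + (-29 + √7) = (234 - 10) + (-29 + √7) = 224 + (-29 + √7) = 195 + √7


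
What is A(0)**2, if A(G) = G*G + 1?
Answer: 1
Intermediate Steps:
A(G) = 1 + G**2 (A(G) = G**2 + 1 = 1 + G**2)
A(0)**2 = (1 + 0**2)**2 = (1 + 0)**2 = 1**2 = 1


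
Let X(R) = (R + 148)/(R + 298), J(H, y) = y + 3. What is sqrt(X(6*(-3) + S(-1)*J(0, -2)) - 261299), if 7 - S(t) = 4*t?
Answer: 2*I*sqrt(614639433)/97 ≈ 511.17*I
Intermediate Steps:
S(t) = 7 - 4*t
J(H, y) = 3 + y
X(R) = (148 + R)/(298 + R)
sqrt(X(6*(-3) + S(-1)*J(0, -2)) - 261299) = sqrt((148 + (6*(-3) + (7 - 4*(-1))*(3 - 2)))/(298 + (6*(-3) + (7 - 4*(-1))*(3 - 2))) - 261299) = sqrt((148 + (-18 + (7 + 4)*1))/(298 + (-18 + (7 + 4)*1)) - 261299) = sqrt((148 + (-18 + 11*1))/(298 + (-18 + 11*1)) - 261299) = sqrt((148 + (-18 + 11))/(298 + (-18 + 11)) - 261299) = sqrt((148 - 7)/(298 - 7) - 261299) = sqrt(141/291 - 261299) = sqrt((1/291)*141 - 261299) = sqrt(47/97 - 261299) = sqrt(-25345956/97) = 2*I*sqrt(614639433)/97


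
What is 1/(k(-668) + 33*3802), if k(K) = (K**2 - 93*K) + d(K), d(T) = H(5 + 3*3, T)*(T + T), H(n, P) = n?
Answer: 1/615110 ≈ 1.6257e-6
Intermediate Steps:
d(T) = 28*T (d(T) = (5 + 3*3)*(T + T) = (5 + 9)*(2*T) = 14*(2*T) = 28*T)
k(K) = K**2 - 65*K (k(K) = (K**2 - 93*K) + 28*K = K**2 - 65*K)
1/(k(-668) + 33*3802) = 1/(-668*(-65 - 668) + 33*3802) = 1/(-668*(-733) + 125466) = 1/(489644 + 125466) = 1/615110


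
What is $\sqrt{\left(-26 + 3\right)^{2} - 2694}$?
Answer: $i \sqrt{2165} \approx 46.53 i$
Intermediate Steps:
$\sqrt{\left(-26 + 3\right)^{2} - 2694} = \sqrt{\left(-23\right)^{2} - 2694} = \sqrt{529 - 2694} = \sqrt{-2165} = i \sqrt{2165}$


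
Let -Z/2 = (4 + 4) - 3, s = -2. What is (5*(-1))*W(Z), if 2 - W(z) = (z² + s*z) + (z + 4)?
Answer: 560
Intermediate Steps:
Z = -10 (Z = -2*((4 + 4) - 3) = -2*(8 - 3) = -2*5 = -10)
W(z) = -2 + z - z² (W(z) = 2 - ((z² - 2*z) + (z + 4)) = 2 - ((z² - 2*z) + (4 + z)) = 2 - (4 + z² - z) = 2 + (-4 + z - z²) = -2 + z - z²)
(5*(-1))*W(Z) = (5*(-1))*(-2 - 10 - 1*(-10)²) = -5*(-2 - 10 - 1*100) = -5*(-2 - 10 - 100) = -5*(-112) = 560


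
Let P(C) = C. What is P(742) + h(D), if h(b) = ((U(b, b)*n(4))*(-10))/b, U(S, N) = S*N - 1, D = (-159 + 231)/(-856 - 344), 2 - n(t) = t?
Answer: 16112/15 ≈ 1074.1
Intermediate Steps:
n(t) = 2 - t
D = -3/50 (D = 72/(-1200) = 72*(-1/1200) = -3/50 ≈ -0.060000)
U(S, N) = -1 + N*S (U(S, N) = N*S - 1 = -1 + N*S)
h(b) = (-20 + 20*b**2)/b (h(b) = (((-1 + b*b)*(2 - 1*4))*(-10))/b = (((-1 + b**2)*(2 - 4))*(-10))/b = (((-1 + b**2)*(-2))*(-10))/b = ((2 - 2*b**2)*(-10))/b = (-20 + 20*b**2)/b)
P(742) + h(D) = 742 + (-20/(-3/50) + 20*(-3/50)) = 742 + (-20*(-50/3) - 6/5) = 742 + (1000/3 - 6/5) = 742 + 4982/15 = 16112/15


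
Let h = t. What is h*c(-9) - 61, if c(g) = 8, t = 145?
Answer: 1099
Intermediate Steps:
h = 145
h*c(-9) - 61 = 145*8 - 61 = 1160 - 61 = 1099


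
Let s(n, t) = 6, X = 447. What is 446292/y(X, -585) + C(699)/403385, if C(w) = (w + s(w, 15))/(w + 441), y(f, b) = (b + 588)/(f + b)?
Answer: -629376134476273/30657260 ≈ -2.0529e+7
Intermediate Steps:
y(f, b) = (588 + b)/(b + f)
C(w) = (6 + w)/(441 + w) (C(w) = (w + 6)/(w + 441) = (6 + w)/(441 + w))
446292/y(X, -585) + C(699)/403385 = 446292/(((588 - 585)/(-585 + 447))) + ((6 + 699)/(441 + 699))/403385 = 446292/((3/(-138))) + (705/1140)*(1/403385) = 446292/((-1/138*3)) + ((1/1140)*705)*(1/403385) = 446292/(-1/46) + (47/76)*(1/403385) = 446292*(-46) + 47/30657260 = -20529432 + 47/30657260 = -629376134476273/30657260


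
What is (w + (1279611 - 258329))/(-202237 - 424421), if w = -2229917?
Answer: 1208635/626658 ≈ 1.9287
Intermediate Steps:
(w + (1279611 - 258329))/(-202237 - 424421) = (-2229917 + (1279611 - 258329))/(-202237 - 424421) = (-2229917 + 1021282)/(-626658) = -1208635*(-1/626658) = 1208635/626658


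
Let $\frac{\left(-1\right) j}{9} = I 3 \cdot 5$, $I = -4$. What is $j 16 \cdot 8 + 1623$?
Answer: $70743$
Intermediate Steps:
$j = 540$ ($j = - 9 \left(-4\right) 3 \cdot 5 = - 9 \left(\left(-12\right) 5\right) = \left(-9\right) \left(-60\right) = 540$)
$j 16 \cdot 8 + 1623 = 540 \cdot 16 \cdot 8 + 1623 = 8640 \cdot 8 + 1623 = 69120 + 1623 = 70743$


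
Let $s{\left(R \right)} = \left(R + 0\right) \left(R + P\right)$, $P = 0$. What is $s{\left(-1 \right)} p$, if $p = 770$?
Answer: $770$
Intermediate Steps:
$s{\left(R \right)} = R^{2}$ ($s{\left(R \right)} = \left(R + 0\right) \left(R + 0\right) = R R = R^{2}$)
$s{\left(-1 \right)} p = \left(-1\right)^{2} \cdot 770 = 1 \cdot 770 = 770$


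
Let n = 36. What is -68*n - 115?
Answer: -2563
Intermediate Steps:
-68*n - 115 = -68*36 - 115 = -2448 - 115 = -2563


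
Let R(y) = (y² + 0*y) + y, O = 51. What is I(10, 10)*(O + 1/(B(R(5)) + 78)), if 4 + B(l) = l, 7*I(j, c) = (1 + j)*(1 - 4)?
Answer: -175065/728 ≈ -240.47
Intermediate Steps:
I(j, c) = -3/7 - 3*j/7 (I(j, c) = ((1 + j)*(1 - 4))/7 = ((1 + j)*(-3))/7 = (-3 - 3*j)/7 = -3/7 - 3*j/7)
R(y) = y + y² (R(y) = (y² + 0) + y = y² + y = y + y²)
B(l) = -4 + l
I(10, 10)*(O + 1/(B(R(5)) + 78)) = (-3/7 - 3/7*10)*(51 + 1/((-4 + 5*(1 + 5)) + 78)) = (-3/7 - 30/7)*(51 + 1/((-4 + 5*6) + 78)) = -33*(51 + 1/((-4 + 30) + 78))/7 = -33*(51 + 1/(26 + 78))/7 = -33*(51 + 1/104)/7 = -33/7*5305/104 = -175065/728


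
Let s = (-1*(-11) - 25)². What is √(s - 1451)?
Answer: I*√1255 ≈ 35.426*I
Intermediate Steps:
s = 196 (s = (11 - 25)² = (-14)² = 196)
√(s - 1451) = √(196 - 1451) = √(-1255) = I*√1255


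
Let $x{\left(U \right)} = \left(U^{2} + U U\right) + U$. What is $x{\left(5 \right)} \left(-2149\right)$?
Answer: $-118195$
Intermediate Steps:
$x{\left(U \right)} = U + 2 U^{2}$ ($x{\left(U \right)} = \left(U^{2} + U^{2}\right) + U = 2 U^{2} + U = U + 2 U^{2}$)
$x{\left(5 \right)} \left(-2149\right) = 5 \left(1 + 2 \cdot 5\right) \left(-2149\right) = 5 \left(1 + 10\right) \left(-2149\right) = 5 \cdot 11 \left(-2149\right) = 55 \left(-2149\right) = -118195$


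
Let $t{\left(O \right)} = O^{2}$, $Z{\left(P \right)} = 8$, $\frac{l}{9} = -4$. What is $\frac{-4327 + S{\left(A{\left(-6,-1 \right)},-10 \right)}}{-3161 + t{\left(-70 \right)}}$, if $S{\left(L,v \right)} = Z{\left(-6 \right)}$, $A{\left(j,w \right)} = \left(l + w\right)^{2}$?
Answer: $- \frac{4319}{1739} \approx -2.4836$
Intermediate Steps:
$l = -36$ ($l = 9 \left(-4\right) = -36$)
$A{\left(j,w \right)} = \left(-36 + w\right)^{2}$
$S{\left(L,v \right)} = 8$
$\frac{-4327 + S{\left(A{\left(-6,-1 \right)},-10 \right)}}{-3161 + t{\left(-70 \right)}} = \frac{-4327 + 8}{-3161 + \left(-70\right)^{2}} = - \frac{4319}{-3161 + 4900} = - \frac{4319}{1739}$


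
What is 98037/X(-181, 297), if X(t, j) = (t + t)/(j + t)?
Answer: -5686146/181 ≈ -31415.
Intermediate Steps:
X(t, j) = 2*t/(j + t) (X(t, j) = (2*t)/(j + t) = 2*t/(j + t))
98037/X(-181, 297) = 98037/((2*(-181)/(297 - 181))) = 98037/((2*(-181)/116)) = 98037/((2*(-181)*(1/116))) = 98037/(-181/58) = 98037*(-58/181) = -5686146/181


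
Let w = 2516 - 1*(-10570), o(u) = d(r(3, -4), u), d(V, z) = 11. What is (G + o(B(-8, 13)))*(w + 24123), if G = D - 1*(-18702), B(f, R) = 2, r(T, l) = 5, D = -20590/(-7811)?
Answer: 5439503078097/7811 ≈ 6.9639e+8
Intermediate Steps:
D = 20590/7811 (D = -20590*(-1/7811) = 20590/7811 ≈ 2.6360)
G = 146101912/7811 (G = 20590/7811 - 1*(-18702) = 20590/7811 + 18702 = 146101912/7811 ≈ 18705.)
o(u) = 11
w = 13086 (w = 2516 + 10570 = 13086)
(G + o(B(-8, 13)))*(w + 24123) = (146101912/7811 + 11)*(13086 + 24123) = (146187833/7811)*37209 = 5439503078097/7811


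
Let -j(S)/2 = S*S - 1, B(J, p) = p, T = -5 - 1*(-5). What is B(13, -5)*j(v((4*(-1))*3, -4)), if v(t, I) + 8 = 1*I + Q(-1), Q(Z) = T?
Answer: 1430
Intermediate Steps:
T = 0 (T = -5 + 5 = 0)
Q(Z) = 0
v(t, I) = -8 + I (v(t, I) = -8 + (1*I + 0) = -8 + (I + 0) = -8 + I)
j(S) = 2 - 2*S**2 (j(S) = -2*(S*S - 1) = -2*(S**2 - 1) = -2*(-1 + S**2) = 2 - 2*S**2)
B(13, -5)*j(v((4*(-1))*3, -4)) = -5*(2 - 2*(-8 - 4)**2) = -5*(2 - 2*(-12)**2) = -5*(2 - 2*144) = -5*(2 - 288) = -5*(-286) = 1430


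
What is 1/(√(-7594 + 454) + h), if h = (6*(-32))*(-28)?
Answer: 64/344149 - I*√1785/14454258 ≈ 0.00018597 - 2.923e-6*I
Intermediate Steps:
h = 5376 (h = -192*(-28) = 5376)
1/(√(-7594 + 454) + h) = 1/(√(-7594 + 454) + 5376) = 1/(√(-7140) + 5376) = 1/(2*I*√1785 + 5376) = 1/(5376 + 2*I*√1785)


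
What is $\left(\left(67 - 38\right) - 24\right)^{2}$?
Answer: $25$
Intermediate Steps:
$\left(\left(67 - 38\right) - 24\right)^{2} = \left(29 - 24\right)^{2} = 5^{2} = 25$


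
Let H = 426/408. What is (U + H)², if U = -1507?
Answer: 10486784025/4624 ≈ 2.2679e+6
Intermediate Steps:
H = 71/68 (H = 426*(1/408) = 71/68 ≈ 1.0441)
(U + H)² = (-1507 + 71/68)² = (-102405/68)² = 10486784025/4624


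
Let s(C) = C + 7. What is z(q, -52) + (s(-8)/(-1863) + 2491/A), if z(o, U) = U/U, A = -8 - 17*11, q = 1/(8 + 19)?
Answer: -1425751/121095 ≈ -11.774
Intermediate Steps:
q = 1/27 ≈ 0.037037
A = -195 (A = -8 - 187 = -195)
s(C) = 7 + C
z(o, U) = 1
z(q, -52) + (s(-8)/(-1863) + 2491/A) = 1 + ((7 - 8)/(-1863) + 2491/(-195)) = 1 + (-1*(-1/1863) + 2491*(-1/195)) = 1 + (1/1863 - 2491/195) = 1 - 1546846/121095 = -1425751/121095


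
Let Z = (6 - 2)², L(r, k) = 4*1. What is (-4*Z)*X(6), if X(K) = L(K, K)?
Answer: -256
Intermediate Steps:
L(r, k) = 4
X(K) = 4
Z = 16 (Z = 4² = 16)
(-4*Z)*X(6) = -4*16*4 = -64*4 = -256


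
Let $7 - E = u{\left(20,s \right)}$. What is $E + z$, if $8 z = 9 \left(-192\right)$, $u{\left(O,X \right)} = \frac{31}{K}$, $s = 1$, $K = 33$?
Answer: $- \frac{6928}{33} \approx -209.94$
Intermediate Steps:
$u{\left(O,X \right)} = \frac{31}{33}$
$z = -216$ ($z = \frac{9 \left(-192\right)}{8} = \frac{1}{8} \left(-1728\right) = -216$)
$E = \frac{200}{33}$ ($E = 7 - \frac{31}{33} = \frac{200}{33} \approx 6.0606$)
$E + z = \frac{200}{33} - 216 = - \frac{6928}{33}$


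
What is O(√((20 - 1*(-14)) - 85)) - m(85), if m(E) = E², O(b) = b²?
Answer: -7276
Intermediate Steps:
O(√((20 - 1*(-14)) - 85)) - m(85) = (√((20 - 1*(-14)) - 85))² - 1*85² = (√((20 + 14) - 85))² - 1*7225 = (√(34 - 85))² - 7225 = (√(-51))² - 7225 = (I*√51)² - 7225 = -51 - 7225 = -7276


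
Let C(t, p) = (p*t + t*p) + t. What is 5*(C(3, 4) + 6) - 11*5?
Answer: 110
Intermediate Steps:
C(t, p) = t + 2*p*t (C(t, p) = (p*t + p*t) + t = 2*p*t + t = t + 2*p*t)
5*(C(3, 4) + 6) - 11*5 = 5*(3*(1 + 2*4) + 6) - 11*5 = 5*(3*(1 + 8) + 6) - 55 = 5*(3*9 + 6) - 55 = 5*(27 + 6) - 55 = 5*33 - 55 = 165 - 55 = 110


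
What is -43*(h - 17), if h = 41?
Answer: -1032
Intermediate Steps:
-43*(h - 17) = -43*(41 - 17) = -43*24 = -1032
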